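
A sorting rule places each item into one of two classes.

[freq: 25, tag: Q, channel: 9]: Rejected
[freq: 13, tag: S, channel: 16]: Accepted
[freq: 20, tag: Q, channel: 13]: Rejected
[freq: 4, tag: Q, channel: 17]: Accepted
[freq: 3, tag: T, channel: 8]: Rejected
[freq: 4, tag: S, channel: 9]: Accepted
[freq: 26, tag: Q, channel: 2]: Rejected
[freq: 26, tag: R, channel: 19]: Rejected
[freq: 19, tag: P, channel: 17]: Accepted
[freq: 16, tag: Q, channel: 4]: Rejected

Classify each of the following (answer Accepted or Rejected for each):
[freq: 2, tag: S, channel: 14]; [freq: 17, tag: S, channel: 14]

The classifier is using: tag is S OR channel = 17.
[freq: 2, tag: S, channel: 14] → tag is S, channel = 14 → Accepted.
[freq: 17, tag: S, channel: 14] → tag is S, channel = 14 → Accepted.

Accepted, Accepted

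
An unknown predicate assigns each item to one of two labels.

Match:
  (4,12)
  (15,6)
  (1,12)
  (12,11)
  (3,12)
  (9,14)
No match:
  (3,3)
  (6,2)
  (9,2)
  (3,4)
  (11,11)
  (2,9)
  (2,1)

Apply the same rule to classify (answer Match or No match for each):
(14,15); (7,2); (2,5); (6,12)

Match, No match, No match, Match

A rule that fits every label: max ≥ 12 — true of each 'Match' example, false of each 'No match' one.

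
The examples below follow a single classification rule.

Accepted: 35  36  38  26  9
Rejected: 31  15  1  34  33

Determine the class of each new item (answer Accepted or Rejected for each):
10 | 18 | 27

Rejected, Accepted, Accepted

The rule appears to be: digit sum ≥ 8.
10: Rejected (digit sum 1+0 = 1). 18: Accepted (digit sum 1+8 = 9). 27: Accepted (digit sum 2+7 = 9).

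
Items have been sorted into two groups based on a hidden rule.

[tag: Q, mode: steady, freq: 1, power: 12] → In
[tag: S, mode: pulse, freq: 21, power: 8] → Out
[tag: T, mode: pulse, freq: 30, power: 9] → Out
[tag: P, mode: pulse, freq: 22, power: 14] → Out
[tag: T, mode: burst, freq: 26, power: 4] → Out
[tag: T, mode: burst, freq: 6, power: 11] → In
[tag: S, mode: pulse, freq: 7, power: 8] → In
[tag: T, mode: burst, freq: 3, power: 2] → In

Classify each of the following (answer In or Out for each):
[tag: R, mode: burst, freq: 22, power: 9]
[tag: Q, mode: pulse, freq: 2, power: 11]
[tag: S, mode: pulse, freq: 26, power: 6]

Out, In, Out

A rule that fits every label: freq ≤ 7 — true of each 'In' example, false of each 'Out' one.
[tag: R, mode: burst, freq: 22, power: 9] — freq = 22, hence Out.
[tag: Q, mode: pulse, freq: 2, power: 11] — freq = 2, hence In.
[tag: S, mode: pulse, freq: 26, power: 6] — freq = 26, hence Out.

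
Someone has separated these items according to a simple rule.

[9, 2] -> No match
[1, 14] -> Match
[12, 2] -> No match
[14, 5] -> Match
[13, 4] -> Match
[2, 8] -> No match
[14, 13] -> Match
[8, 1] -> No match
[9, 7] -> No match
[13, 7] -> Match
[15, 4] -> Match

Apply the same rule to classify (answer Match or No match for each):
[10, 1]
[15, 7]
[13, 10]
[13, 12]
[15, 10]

No match, Match, Match, Match, Match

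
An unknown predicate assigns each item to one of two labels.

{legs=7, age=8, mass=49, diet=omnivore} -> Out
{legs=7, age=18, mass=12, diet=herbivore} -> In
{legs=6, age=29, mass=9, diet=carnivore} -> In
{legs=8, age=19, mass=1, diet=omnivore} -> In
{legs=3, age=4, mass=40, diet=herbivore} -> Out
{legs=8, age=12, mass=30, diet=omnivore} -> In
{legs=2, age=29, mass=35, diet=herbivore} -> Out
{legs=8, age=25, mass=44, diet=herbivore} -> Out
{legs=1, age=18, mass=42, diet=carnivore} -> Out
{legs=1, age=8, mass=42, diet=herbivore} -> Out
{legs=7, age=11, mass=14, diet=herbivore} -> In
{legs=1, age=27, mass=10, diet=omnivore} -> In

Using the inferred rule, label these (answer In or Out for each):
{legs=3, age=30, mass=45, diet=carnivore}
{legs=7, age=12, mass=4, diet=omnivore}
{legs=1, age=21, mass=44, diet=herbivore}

Out, In, Out

The common property of the 'In' items is: mass ≤ 30. No 'Out' item has it.
{legs=3, age=30, mass=45, diet=carnivore} — mass = 45, hence Out. {legs=7, age=12, mass=4, diet=omnivore} — mass = 4, hence In. {legs=1, age=21, mass=44, diet=herbivore} — mass = 44, hence Out.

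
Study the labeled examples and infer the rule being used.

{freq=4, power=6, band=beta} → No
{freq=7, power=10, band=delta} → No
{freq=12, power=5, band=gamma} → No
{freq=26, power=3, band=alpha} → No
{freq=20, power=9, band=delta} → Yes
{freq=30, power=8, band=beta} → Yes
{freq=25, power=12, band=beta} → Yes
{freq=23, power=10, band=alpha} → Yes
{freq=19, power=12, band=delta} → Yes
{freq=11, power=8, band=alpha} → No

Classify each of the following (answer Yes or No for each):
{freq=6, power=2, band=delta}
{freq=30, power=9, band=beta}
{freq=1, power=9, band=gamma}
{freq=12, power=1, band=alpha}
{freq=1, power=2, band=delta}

No, Yes, No, No, No

The distinguishing property — power ≥ 5 AND freq ≥ 19 — holds for all the 'Yes' cases and none of the 'No' cases.
No: {freq=6, power=2, band=delta}, since power = 2, freq = 6.
Yes: {freq=30, power=9, band=beta}, since power = 9, freq = 30.
No: {freq=1, power=9, band=gamma}, since power = 9, freq = 1.
No: {freq=12, power=1, band=alpha}, since power = 1, freq = 12.
No: {freq=1, power=2, band=delta}, since power = 2, freq = 1.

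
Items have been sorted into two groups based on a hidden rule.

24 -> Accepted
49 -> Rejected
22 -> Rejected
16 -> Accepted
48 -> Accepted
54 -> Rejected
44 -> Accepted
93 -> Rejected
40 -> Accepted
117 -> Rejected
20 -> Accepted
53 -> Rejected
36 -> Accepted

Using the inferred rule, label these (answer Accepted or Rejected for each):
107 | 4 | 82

Rejected, Accepted, Rejected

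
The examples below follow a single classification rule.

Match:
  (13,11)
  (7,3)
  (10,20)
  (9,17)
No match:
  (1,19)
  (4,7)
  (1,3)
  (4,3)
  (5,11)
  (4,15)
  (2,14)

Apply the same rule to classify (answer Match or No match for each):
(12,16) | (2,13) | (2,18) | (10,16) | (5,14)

Match, No match, No match, Match, No match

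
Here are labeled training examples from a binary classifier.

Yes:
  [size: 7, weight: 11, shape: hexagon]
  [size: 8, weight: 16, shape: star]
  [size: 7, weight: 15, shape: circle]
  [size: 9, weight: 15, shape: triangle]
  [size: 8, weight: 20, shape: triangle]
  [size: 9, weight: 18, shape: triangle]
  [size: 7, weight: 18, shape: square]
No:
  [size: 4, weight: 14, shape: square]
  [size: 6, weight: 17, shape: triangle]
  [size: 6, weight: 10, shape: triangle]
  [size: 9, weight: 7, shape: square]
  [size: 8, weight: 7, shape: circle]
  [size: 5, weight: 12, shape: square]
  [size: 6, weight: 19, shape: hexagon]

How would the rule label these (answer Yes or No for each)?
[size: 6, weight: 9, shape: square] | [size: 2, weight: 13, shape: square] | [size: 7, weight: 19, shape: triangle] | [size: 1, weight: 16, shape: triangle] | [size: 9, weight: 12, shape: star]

No, No, Yes, No, Yes

The pattern is that an item is 'Yes' exactly when: weight ≥ 10 AND size ≥ 7.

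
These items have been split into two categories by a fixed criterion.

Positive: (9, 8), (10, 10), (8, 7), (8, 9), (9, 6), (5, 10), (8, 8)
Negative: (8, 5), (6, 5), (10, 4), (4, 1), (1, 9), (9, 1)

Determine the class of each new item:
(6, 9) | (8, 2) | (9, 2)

Positive, Negative, Negative

One predicate separates the groups cleanly: sum ≥ 15.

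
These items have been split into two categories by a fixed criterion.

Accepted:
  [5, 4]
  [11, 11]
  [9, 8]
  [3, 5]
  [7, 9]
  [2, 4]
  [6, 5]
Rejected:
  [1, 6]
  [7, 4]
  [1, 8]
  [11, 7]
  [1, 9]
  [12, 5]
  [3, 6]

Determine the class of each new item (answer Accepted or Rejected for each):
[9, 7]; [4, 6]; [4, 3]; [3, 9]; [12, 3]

'Accepted' ⟺ |first − second| ≤ 2.

Accepted, Accepted, Accepted, Rejected, Rejected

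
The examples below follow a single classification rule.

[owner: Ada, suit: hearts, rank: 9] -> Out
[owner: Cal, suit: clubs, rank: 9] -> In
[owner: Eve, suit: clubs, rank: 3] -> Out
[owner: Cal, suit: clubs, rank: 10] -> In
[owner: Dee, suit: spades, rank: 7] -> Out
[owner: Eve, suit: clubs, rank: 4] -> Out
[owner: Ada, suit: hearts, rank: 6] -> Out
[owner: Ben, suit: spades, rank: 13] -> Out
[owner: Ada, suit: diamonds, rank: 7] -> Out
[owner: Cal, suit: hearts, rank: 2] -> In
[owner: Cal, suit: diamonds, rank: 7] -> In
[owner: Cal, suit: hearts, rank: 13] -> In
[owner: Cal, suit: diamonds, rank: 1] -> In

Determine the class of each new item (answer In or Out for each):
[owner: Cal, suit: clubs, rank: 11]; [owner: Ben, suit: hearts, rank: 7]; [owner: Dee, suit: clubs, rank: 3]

In, Out, Out

The rule appears to be: owner is Cal.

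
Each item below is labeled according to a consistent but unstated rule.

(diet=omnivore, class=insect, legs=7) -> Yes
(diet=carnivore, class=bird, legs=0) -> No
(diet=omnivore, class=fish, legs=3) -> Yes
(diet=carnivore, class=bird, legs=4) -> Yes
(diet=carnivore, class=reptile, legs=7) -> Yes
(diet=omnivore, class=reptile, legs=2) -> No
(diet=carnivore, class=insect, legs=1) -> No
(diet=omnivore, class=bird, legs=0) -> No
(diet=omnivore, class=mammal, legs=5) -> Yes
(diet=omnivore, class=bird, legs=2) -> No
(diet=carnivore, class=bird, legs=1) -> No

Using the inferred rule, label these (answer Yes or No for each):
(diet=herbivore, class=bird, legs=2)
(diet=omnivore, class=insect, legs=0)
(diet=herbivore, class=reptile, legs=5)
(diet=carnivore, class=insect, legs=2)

The pattern is that an item is 'Yes' exactly when: legs ≥ 3.

No, No, Yes, No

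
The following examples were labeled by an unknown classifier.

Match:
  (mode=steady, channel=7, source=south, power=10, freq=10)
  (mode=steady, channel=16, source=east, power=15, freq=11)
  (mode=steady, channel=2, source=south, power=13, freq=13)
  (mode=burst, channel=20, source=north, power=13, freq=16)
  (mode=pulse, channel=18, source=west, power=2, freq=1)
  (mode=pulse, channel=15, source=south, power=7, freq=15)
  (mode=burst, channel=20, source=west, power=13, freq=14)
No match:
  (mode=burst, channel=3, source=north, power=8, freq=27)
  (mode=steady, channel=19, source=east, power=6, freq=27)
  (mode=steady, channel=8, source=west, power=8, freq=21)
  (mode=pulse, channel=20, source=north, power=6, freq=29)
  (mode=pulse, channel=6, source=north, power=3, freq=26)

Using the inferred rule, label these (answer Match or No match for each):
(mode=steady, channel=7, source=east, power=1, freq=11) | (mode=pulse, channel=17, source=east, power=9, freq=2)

The classifier is using: freq ≤ 16.
(mode=steady, channel=7, source=east, power=1, freq=11): Match (freq = 11). (mode=pulse, channel=17, source=east, power=9, freq=2): Match (freq = 2).

Match, Match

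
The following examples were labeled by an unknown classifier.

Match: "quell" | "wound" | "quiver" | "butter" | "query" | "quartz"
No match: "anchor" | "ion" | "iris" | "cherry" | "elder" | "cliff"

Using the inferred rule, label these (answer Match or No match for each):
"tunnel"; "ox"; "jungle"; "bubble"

Match, No match, Match, Match

Every 'Match' example satisfies: contains 'u'. None of the 'No match' examples do.
"tunnel" — has 'u', hence Match.
"ox" — no 'u', hence No match.
"jungle" — has 'u', hence Match.
"bubble" — has 'u', hence Match.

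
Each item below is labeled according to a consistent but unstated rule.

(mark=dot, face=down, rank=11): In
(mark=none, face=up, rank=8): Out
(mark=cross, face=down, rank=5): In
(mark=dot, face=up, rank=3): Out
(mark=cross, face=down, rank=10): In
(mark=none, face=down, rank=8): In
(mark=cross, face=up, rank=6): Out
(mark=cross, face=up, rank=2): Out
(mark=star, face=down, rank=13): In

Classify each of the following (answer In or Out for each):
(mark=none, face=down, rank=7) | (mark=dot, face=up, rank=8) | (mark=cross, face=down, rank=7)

In, Out, In

'In' ⟺ face is down.
(mark=none, face=down, rank=7): face is down, meets the rule → In. (mark=dot, face=up, rank=8): face is up, fails this test → Out. (mark=cross, face=down, rank=7): face is down, meets the rule → In.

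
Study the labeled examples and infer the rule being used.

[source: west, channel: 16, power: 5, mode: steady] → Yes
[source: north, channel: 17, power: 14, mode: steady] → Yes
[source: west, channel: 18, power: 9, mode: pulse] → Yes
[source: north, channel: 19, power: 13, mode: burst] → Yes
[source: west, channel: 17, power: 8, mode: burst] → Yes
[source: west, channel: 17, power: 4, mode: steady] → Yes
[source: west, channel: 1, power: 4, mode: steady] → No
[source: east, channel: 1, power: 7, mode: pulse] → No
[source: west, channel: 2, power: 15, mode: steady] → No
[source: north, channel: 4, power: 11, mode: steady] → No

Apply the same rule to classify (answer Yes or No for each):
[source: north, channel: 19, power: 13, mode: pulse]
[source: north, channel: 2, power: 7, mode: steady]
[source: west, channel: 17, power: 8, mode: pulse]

Yes, No, Yes

The rule appears to be: channel ≥ 16.
[source: north, channel: 19, power: 13, mode: pulse] → channel = 19 → Yes. [source: north, channel: 2, power: 7, mode: steady] → channel = 2 → No. [source: west, channel: 17, power: 8, mode: pulse] → channel = 17 → Yes.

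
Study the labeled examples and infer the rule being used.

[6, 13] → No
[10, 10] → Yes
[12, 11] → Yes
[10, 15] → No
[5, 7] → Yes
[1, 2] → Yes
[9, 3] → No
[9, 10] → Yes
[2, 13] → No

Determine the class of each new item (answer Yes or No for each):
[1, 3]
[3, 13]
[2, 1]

Yes, No, Yes

All 'Yes' examples share one property — |first − second| ≤ 2 — and every 'No' example lacks it.
[1, 3]: |1−3| = 2, satisfies this → Yes.
[3, 13]: |3−13| = 10, does not fit → No.
[2, 1]: |2−1| = 1, satisfies this → Yes.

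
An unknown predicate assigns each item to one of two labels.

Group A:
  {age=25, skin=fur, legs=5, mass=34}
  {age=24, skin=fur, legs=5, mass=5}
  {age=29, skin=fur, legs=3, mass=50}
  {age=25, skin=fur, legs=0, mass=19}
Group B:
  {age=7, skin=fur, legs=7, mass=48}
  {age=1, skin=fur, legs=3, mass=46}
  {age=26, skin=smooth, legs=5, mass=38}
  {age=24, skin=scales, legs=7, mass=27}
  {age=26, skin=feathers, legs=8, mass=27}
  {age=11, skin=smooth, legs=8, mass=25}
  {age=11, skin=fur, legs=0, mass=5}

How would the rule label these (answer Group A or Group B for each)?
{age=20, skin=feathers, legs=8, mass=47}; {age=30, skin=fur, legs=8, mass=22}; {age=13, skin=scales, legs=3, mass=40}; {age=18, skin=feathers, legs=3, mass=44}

Group B, Group A, Group B, Group B

The classifier is using: skin is fur AND age ≥ 24.
{age=20, skin=feathers, legs=8, mass=47}: Group B (skin is feathers, age = 20).
{age=30, skin=fur, legs=8, mass=22}: Group A (skin is fur, age = 30).
{age=13, skin=scales, legs=3, mass=40}: Group B (skin is scales, age = 13).
{age=18, skin=feathers, legs=3, mass=44}: Group B (skin is feathers, age = 18).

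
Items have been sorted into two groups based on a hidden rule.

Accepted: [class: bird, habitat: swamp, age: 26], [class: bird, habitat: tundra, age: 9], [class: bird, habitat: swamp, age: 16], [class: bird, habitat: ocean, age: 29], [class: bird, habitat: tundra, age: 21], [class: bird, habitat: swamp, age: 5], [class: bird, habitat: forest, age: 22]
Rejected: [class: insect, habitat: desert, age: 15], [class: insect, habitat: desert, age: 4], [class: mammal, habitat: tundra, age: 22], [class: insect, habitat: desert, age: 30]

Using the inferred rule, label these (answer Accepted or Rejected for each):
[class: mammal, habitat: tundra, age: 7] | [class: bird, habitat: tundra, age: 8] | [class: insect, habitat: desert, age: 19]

All 'Accepted' examples share one property — class is bird — and every 'Rejected' example lacks it.
[class: mammal, habitat: tundra, age: 7] → class is mammal → Rejected. [class: bird, habitat: tundra, age: 8] → class is bird → Accepted. [class: insect, habitat: desert, age: 19] → class is insect → Rejected.

Rejected, Accepted, Rejected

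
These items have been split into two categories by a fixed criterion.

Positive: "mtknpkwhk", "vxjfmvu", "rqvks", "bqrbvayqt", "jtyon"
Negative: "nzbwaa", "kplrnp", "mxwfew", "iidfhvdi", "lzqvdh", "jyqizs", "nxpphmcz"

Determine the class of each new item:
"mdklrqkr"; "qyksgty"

Negative, Positive

Checking candidate rules against both groups, what survives is: odd length.
"mdklrqkr": length 8, fails this test → Negative. "qyksgty": length 7, matches → Positive.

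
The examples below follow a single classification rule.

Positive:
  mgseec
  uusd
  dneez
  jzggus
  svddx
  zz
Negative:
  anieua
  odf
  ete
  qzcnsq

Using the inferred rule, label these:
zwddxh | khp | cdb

Positive, Negative, Negative

Comparing the two groups points to one rule — has a double letter.
Positive: zwddxh, since 'dd' doubled.
Negative: khp, since no doubled letter.
Negative: cdb, since no doubled letter.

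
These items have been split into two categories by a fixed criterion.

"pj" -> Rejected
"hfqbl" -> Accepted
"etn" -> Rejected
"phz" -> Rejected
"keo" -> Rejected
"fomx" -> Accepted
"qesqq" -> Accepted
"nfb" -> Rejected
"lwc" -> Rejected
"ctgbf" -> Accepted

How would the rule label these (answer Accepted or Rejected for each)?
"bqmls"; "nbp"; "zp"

All 'Accepted' examples share one property — length ≥ 4 — and every 'Rejected' example lacks it.

Accepted, Rejected, Rejected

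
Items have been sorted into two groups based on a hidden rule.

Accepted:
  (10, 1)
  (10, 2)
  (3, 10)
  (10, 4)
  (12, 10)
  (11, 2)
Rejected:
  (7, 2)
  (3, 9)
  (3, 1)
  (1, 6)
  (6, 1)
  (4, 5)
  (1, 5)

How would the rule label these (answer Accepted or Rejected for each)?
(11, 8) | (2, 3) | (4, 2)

Accepted, Rejected, Rejected

A rule that fits every label: max ≥ 10 — true of each 'Accepted' example, false of each 'Rejected' one.
(11, 8): max 11 — passes, so Accepted. (2, 3): max 3 — lacks this property, so Rejected. (4, 2): max 4 — lacks this property, so Rejected.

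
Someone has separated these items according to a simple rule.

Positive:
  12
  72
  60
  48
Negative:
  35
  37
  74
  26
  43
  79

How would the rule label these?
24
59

A rule that fits every label: multiple of 3 — true of each 'Positive' example, false of each 'Negative' one.

Positive, Negative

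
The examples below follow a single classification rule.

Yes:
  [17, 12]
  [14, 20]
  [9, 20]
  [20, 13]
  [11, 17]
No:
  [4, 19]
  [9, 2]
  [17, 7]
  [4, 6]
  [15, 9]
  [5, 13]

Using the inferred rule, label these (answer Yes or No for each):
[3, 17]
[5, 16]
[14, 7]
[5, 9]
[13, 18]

The common property of the 'Yes' items is: sum ≥ 28. No 'No' item has it.
[3, 17]: 3+17 = 20, fails the rule → No. [5, 16]: 5+16 = 21, fails the rule → No. [14, 7]: 14+7 = 21, fails the rule → No. [5, 9]: 5+9 = 14, fails the rule → No. [13, 18]: 13+18 = 31, passes → Yes.

No, No, No, No, Yes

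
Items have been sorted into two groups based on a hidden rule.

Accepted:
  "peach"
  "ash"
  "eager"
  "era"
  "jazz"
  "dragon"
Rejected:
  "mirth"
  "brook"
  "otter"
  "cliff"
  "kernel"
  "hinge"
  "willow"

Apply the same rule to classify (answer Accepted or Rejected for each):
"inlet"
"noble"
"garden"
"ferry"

Looking at the examples, the only property every 'Accepted' case has and every 'Rejected' case lacks is: contains 'a'.
"inlet": no 'a', fails the rule → Rejected.
"noble": no 'a', fails the rule → Rejected.
"garden": has 'a', satisfies this → Accepted.
"ferry": no 'a', fails the rule → Rejected.

Rejected, Rejected, Accepted, Rejected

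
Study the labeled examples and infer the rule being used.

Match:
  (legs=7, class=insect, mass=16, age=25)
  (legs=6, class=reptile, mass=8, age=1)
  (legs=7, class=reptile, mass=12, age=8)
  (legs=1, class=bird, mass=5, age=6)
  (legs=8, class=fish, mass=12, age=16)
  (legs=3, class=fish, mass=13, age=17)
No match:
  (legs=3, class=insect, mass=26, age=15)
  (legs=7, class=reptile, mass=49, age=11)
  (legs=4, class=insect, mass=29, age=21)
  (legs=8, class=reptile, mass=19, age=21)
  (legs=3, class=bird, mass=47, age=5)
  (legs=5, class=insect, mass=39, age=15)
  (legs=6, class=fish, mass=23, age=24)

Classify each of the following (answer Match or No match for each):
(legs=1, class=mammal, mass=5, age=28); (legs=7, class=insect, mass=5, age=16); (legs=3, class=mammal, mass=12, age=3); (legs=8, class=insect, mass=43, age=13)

The distinguishing property — mass ≤ 16 — holds for all the 'Match' cases and none of the 'No match' cases.
Match: (legs=1, class=mammal, mass=5, age=28), since mass = 5. Match: (legs=7, class=insect, mass=5, age=16), since mass = 5. Match: (legs=3, class=mammal, mass=12, age=3), since mass = 12. No match: (legs=8, class=insect, mass=43, age=13), since mass = 43.

Match, Match, Match, No match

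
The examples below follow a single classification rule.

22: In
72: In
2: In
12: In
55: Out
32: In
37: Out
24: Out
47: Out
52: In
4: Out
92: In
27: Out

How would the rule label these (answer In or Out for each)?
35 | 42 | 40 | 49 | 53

A rule that fits every label: ends in digit 2 — true of each 'In' example, false of each 'Out' one.

Out, In, Out, Out, Out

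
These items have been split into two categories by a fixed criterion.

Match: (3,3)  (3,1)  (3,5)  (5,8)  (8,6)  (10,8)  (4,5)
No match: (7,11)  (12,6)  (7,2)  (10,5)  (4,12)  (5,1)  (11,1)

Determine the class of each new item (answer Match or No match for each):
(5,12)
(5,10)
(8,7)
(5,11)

The common property of the 'Match' items is: |first − second| ≤ 3. No 'No match' item has it.

No match, No match, Match, No match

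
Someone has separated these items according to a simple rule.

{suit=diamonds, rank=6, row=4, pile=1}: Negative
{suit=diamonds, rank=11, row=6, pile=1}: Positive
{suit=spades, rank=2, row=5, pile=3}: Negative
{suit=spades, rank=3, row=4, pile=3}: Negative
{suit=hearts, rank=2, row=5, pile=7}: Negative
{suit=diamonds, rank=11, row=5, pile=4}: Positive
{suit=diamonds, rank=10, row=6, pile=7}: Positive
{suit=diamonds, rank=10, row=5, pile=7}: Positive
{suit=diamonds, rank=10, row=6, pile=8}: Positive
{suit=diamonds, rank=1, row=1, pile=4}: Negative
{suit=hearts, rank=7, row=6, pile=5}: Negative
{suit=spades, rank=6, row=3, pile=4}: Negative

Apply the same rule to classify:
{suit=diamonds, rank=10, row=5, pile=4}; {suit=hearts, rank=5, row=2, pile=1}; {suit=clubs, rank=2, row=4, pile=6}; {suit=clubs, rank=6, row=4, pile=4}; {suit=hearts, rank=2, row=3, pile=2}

The distinguishing property — rank ≥ 10 — holds for all the 'Positive' cases and none of the 'Negative' cases.
{suit=diamonds, rank=10, row=5, pile=4}: rank = 10, has this property → Positive.
{suit=hearts, rank=5, row=2, pile=1}: rank = 5, does not satisfy this → Negative.
{suit=clubs, rank=2, row=4, pile=6}: rank = 2, does not satisfy this → Negative.
{suit=clubs, rank=6, row=4, pile=4}: rank = 6, does not satisfy this → Negative.
{suit=hearts, rank=2, row=3, pile=2}: rank = 2, does not satisfy this → Negative.

Positive, Negative, Negative, Negative, Negative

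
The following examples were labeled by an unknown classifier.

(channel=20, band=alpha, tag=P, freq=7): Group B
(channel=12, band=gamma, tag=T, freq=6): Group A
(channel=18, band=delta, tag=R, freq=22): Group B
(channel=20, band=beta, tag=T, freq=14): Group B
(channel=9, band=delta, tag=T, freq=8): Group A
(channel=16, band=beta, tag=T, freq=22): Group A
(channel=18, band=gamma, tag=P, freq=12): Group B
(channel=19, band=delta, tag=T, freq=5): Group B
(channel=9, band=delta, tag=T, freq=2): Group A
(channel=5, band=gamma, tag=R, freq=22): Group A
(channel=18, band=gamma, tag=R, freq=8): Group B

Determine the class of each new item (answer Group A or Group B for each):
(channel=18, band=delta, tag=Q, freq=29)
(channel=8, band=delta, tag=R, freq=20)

'Group A' ⟺ channel ≤ 16.
(channel=18, band=delta, tag=Q, freq=29): channel = 18, doesn't match → Group B.
(channel=8, band=delta, tag=R, freq=20): channel = 8, qualifies → Group A.

Group B, Group A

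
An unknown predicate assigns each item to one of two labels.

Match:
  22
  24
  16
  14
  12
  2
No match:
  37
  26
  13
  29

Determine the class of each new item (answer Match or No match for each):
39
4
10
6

No match, Match, Match, Match

The pattern is that an item is 'Match' exactly when: even AND at most 24.
39: No match (39 is odd, 39 > 24).
4: Match (4 is even, 4 ≤ 24).
10: Match (10 is even, 10 ≤ 24).
6: Match (6 is even, 6 ≤ 24).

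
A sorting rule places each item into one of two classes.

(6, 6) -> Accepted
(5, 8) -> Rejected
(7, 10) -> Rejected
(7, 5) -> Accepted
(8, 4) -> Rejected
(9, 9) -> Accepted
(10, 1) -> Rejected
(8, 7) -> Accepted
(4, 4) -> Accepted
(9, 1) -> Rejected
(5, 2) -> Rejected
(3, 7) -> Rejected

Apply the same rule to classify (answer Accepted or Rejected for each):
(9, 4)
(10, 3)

Rejected, Rejected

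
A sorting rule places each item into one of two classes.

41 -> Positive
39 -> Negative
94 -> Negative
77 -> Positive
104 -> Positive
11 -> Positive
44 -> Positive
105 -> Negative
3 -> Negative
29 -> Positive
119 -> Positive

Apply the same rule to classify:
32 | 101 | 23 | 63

Positive, Positive, Positive, Negative

One predicate separates the groups cleanly: ≡ 2 (mod 3).
32: Positive (32 mod 3 = 2). 101: Positive (101 mod 3 = 2). 23: Positive (23 mod 3 = 2). 63: Negative (63 mod 3 = 0).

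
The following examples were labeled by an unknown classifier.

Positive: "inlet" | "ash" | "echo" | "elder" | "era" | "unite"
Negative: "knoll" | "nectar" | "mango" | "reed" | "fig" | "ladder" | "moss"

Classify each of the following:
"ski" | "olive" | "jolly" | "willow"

The simplest hypothesis consistent with all the labels is: starts with a vowel.
"ski": starts with 's' — doesn't qualify, so Negative.
"olive": starts with 'o' — has this property, so Positive.
"jolly": starts with 'j' — doesn't qualify, so Negative.
"willow": starts with 'w' — doesn't qualify, so Negative.

Negative, Positive, Negative, Negative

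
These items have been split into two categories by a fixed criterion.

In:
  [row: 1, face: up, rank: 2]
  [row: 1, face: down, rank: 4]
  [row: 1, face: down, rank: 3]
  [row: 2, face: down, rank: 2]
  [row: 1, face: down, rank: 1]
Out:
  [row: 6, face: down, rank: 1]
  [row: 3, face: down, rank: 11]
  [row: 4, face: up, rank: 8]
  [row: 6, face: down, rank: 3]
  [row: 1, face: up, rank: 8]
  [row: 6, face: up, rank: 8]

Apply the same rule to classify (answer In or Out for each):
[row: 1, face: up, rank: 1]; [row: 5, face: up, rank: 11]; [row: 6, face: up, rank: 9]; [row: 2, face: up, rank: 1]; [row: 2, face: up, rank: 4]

The common property of the 'In' items is: rank ≤ 4 AND row ≤ 2. No 'Out' item has it.
[row: 1, face: up, rank: 1] → rank = 1, row = 1 → In.
[row: 5, face: up, rank: 11] → rank = 11, row = 5 → Out.
[row: 6, face: up, rank: 9] → rank = 9, row = 6 → Out.
[row: 2, face: up, rank: 1] → rank = 1, row = 2 → In.
[row: 2, face: up, rank: 4] → rank = 4, row = 2 → In.

In, Out, Out, In, In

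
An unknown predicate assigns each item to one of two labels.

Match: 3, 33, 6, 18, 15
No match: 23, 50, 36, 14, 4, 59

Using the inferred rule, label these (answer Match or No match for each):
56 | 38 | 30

The common property of the 'Match' items is: multiple of 3 AND at most 33. No 'No match' item has it.
56: 56 = 3·18 + 2, 56 > 33 — does not fit, so No match. 38: 38 = 3·12 + 2, 38 > 33 — does not fit, so No match. 30: 30 = 3·10, 30 ≤ 33 — meets the rule, so Match.

No match, No match, Match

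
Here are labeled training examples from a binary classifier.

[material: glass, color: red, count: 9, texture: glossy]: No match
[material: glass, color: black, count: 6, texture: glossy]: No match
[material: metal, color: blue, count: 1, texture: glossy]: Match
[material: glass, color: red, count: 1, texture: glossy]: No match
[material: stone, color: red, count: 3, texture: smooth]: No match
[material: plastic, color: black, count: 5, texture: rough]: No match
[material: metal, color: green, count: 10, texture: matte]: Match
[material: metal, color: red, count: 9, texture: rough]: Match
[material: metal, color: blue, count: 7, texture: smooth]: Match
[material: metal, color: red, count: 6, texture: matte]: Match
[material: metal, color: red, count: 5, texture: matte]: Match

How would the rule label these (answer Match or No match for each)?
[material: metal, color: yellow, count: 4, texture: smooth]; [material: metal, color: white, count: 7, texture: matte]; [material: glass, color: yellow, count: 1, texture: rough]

The rule appears to be: material is metal.

Match, Match, No match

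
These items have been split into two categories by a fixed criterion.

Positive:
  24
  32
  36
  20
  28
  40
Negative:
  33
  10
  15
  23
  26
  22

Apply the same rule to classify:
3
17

Negative, Negative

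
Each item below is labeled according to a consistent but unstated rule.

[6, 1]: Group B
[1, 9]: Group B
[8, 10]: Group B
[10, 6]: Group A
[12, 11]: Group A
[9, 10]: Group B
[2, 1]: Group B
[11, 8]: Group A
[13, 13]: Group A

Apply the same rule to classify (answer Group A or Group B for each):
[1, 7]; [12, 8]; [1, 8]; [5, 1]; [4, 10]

Group B, Group A, Group B, Group B, Group B

A rule that fits every label: first ≥ 10 — true of each 'Group A' example, false of each 'Group B' one.
Group B: [1, 7], since first 1. Group A: [12, 8], since first 12. Group B: [1, 8], since first 1. Group B: [5, 1], since first 5. Group B: [4, 10], since first 4.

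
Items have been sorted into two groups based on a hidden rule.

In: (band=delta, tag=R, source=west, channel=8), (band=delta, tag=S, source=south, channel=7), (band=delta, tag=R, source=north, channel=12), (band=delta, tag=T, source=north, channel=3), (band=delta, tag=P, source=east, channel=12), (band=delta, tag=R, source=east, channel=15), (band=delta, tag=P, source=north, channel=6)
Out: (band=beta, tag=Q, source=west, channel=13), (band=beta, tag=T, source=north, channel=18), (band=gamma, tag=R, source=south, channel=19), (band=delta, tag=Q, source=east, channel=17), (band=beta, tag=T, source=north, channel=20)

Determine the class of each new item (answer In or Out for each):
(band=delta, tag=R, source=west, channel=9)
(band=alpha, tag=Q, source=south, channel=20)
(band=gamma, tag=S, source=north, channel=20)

All 'In' examples share one property — band is delta AND channel ≤ 15 — and every 'Out' example lacks it.
(band=delta, tag=R, source=west, channel=9) → band is delta, channel = 9 → In.
(band=alpha, tag=Q, source=south, channel=20) → band is alpha, channel = 20 → Out.
(band=gamma, tag=S, source=north, channel=20) → band is gamma, channel = 20 → Out.

In, Out, Out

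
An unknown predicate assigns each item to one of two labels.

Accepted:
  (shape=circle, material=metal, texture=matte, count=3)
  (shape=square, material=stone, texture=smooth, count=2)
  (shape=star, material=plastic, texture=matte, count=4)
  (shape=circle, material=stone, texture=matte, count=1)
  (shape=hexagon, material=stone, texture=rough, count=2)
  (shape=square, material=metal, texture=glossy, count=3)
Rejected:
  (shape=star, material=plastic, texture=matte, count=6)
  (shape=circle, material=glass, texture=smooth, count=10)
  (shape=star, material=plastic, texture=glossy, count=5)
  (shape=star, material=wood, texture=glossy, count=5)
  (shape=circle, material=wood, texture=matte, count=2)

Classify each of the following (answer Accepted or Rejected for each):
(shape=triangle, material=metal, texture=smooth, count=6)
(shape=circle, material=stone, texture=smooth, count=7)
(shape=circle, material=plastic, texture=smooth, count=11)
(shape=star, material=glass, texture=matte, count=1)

Rejected, Rejected, Rejected, Accepted

All 'Accepted' examples share one property — material is not wood AND count ≤ 4 — and every 'Rejected' example lacks it.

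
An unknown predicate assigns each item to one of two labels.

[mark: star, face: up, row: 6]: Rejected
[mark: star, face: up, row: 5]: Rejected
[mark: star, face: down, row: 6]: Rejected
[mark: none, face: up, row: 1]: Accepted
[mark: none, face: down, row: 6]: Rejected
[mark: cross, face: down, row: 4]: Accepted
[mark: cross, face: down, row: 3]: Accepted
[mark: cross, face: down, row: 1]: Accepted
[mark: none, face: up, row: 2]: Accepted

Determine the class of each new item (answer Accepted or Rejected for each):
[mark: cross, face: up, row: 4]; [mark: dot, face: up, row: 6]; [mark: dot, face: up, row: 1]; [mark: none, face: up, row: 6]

Accepted, Rejected, Accepted, Rejected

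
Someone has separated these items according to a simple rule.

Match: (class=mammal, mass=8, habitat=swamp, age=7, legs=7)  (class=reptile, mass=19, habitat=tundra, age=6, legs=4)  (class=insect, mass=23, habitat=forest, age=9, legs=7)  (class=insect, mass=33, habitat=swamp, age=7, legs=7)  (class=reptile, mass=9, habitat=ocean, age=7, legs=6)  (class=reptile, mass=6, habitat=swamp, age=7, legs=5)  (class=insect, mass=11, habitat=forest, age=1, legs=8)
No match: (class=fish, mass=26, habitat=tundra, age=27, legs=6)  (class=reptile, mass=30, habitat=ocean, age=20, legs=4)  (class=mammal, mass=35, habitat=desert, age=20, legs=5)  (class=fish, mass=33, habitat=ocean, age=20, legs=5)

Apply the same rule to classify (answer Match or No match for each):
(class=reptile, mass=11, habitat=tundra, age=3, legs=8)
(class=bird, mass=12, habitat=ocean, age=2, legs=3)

Match, Match

The common property of the 'Match' items is: age ≤ 9. No 'No match' item has it.
(class=reptile, mass=11, habitat=tundra, age=3, legs=8): Match (age = 3). (class=bird, mass=12, habitat=ocean, age=2, legs=3): Match (age = 2).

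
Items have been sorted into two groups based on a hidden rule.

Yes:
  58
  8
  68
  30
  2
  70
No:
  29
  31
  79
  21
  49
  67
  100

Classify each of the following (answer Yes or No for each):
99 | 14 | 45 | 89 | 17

No, Yes, No, No, No

All 'Yes' examples share one property — even AND at most 70 — and every 'No' example lacks it.
99 → 99 is odd, 99 > 70 → No. 14 → 14 is even, 14 ≤ 70 → Yes. 45 → 45 is odd, 45 ≤ 70 → No. 89 → 89 is odd, 89 > 70 → No. 17 → 17 is odd, 17 ≤ 70 → No.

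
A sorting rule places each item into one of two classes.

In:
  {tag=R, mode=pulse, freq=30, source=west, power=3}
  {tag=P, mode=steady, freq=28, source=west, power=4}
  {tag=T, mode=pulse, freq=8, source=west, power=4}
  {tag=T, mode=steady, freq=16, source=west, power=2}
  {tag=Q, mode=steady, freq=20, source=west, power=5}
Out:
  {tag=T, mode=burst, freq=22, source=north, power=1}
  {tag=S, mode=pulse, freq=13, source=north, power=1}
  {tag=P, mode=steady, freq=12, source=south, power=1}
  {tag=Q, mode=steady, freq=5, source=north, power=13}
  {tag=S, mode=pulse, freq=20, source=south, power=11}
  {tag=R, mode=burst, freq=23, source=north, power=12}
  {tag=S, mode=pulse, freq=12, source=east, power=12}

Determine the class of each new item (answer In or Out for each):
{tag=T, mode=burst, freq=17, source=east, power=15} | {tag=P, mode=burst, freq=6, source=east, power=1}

Out, Out

Rule: source is west. This holds for each 'In' example and fails for each 'Out' one.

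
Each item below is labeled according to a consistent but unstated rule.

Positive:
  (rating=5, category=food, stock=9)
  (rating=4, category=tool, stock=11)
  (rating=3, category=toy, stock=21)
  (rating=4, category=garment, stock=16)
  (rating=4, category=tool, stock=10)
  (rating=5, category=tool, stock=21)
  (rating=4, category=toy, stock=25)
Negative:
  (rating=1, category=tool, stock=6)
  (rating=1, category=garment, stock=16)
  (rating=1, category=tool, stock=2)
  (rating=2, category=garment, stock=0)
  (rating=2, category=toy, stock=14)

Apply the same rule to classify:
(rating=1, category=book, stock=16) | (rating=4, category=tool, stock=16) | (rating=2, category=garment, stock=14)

Negative, Positive, Negative

The common property of the 'Positive' items is: rating ≥ 3. No 'Negative' item has it.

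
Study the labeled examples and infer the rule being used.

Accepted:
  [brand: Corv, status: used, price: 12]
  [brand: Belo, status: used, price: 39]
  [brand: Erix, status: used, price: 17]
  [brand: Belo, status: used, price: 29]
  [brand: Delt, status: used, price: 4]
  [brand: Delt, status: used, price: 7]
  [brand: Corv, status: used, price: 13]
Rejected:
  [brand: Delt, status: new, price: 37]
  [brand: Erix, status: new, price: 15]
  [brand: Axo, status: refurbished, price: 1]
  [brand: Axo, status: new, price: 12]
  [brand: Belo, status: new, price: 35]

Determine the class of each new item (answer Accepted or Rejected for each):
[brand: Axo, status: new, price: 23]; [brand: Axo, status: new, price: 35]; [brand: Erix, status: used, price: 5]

Rejected, Rejected, Accepted

Looking at the examples, the only property every 'Accepted' case has and every 'Rejected' case lacks is: status is used.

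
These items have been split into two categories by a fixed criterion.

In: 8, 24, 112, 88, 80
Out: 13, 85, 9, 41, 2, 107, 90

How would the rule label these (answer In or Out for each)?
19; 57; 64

The common property of the 'In' items is: multiple of 4. No 'Out' item has it.

Out, Out, In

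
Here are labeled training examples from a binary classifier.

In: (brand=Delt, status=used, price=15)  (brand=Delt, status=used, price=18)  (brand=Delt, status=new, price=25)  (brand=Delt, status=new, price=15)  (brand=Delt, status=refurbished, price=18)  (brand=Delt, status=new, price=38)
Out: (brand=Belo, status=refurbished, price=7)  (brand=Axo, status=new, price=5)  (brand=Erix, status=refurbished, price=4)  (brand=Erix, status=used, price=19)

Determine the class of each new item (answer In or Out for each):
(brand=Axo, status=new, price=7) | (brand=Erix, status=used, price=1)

Out, Out

Every 'In' example satisfies: brand is Delt. None of the 'Out' examples do.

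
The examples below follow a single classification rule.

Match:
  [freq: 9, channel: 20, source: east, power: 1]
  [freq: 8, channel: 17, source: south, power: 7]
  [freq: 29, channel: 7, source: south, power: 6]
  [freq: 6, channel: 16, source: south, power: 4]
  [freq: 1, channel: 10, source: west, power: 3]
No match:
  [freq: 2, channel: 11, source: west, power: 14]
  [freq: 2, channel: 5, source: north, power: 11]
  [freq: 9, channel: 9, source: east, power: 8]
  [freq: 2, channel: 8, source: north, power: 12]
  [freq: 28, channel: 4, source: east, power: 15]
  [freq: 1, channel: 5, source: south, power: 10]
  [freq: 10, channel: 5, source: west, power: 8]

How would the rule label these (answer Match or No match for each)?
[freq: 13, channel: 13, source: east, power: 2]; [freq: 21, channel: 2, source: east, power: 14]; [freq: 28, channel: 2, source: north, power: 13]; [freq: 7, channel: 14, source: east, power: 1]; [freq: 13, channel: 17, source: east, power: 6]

Match, No match, No match, Match, Match

The simplest hypothesis consistent with all the labels is: power ≤ 7.
[freq: 13, channel: 13, source: east, power: 2]: power = 2, has this property → Match.
[freq: 21, channel: 2, source: east, power: 14]: power = 14, does not satisfy this → No match.
[freq: 28, channel: 2, source: north, power: 13]: power = 13, does not satisfy this → No match.
[freq: 7, channel: 14, source: east, power: 1]: power = 1, has this property → Match.
[freq: 13, channel: 17, source: east, power: 6]: power = 6, has this property → Match.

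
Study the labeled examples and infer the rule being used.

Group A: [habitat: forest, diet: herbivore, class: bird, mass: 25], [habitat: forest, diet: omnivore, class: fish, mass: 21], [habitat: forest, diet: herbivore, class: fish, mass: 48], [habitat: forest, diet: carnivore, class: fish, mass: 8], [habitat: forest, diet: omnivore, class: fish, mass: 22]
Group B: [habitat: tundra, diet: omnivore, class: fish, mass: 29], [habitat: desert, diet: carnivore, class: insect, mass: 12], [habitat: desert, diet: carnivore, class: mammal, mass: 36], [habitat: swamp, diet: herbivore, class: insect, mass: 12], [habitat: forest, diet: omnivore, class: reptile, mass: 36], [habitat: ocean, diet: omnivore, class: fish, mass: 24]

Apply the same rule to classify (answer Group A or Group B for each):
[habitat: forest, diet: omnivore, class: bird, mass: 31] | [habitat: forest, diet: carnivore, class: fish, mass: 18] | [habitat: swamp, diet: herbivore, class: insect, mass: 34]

All 'Group A' examples share one property — habitat is forest AND mass ≠ 36 — and every 'Group B' example lacks it.
[habitat: forest, diet: omnivore, class: bird, mass: 31] — habitat is forest, mass = 31, hence Group A.
[habitat: forest, diet: carnivore, class: fish, mass: 18] — habitat is forest, mass = 18, hence Group A.
[habitat: swamp, diet: herbivore, class: insect, mass: 34] — habitat is swamp, mass = 34, hence Group B.

Group A, Group A, Group B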